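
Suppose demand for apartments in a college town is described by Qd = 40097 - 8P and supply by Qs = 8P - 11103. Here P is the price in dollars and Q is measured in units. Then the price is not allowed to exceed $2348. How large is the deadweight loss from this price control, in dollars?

Setting quantity demanded equal to quantity supplied, 40097 - 8P = 8P - 11103, gives P* = 3200 and Q* = 14497.
Since 2348 < 3200, the ceiling is binding.
At P = 2348: Qd = 40097 - 8·2348 = 21313 and Qs = 8·2348 - 11103 = 7681.
Quantity traded falls to 7681. At Q = 7681 the demand price is (40097 - 7681)/8 = 4052 and the supply price is (11103 + 7681)/8 = 2348.
Deadweight loss = ½ · (4052 - 2348) · (14497 - 7681) = ½ · 1704 · 6816 = 5807232.

5807232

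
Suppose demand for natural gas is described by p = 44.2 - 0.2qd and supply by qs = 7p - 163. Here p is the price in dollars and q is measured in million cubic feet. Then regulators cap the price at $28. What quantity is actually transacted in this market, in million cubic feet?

Rearranging demand gives qd = 221 - 5p. In a free market, 221 - 5p = 7p - 163 gives the equilibrium p* = 32, q* = 61.
The ceiling of 28 is below the equilibrium price 32, so it binds.
At p = 28: qd = 221 - 5·28 = 81 and qs = 7·28 - 163 = 33.
The quantity actually transacted is the short side, supply: 33.

33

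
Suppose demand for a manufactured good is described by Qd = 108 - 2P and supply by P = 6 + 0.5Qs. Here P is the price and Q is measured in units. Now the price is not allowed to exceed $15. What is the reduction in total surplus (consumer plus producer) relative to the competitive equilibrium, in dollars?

450

Rearranging supply gives Qs = 2P - 12. Equilibrium: 108 - 2P = 2P - 12, so 120 = 4P and P* = 30, Q* = 48.
Because the ceiling (15) lies below the market-clearing price, it is binding.
At P = 15: Qd = 108 - 2·15 = 78 and Qs = 2·15 - 12 = 18.
Quantity traded falls to 18. At Q = 18 the demand price is (108 - 18)/2 = 45 and the supply price is (12 + 18)/2 = 15.
Deadweight loss = ½ · (45 - 15) · (48 - 18) = ½ · 30 · 30 = 450.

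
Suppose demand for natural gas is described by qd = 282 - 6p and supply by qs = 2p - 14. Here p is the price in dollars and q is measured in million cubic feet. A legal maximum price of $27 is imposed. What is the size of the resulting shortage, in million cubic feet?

80

Without the control the market clears where 282 - 6p = 2p - 14, i.e. p* = 37 and q* = 60.
The ceiling of 27 is below the equilibrium price 37, so it binds.
At p = 27: qd = 282 - 6·27 = 120 and qs = 2·27 - 14 = 40.
Shortage = qd - qs = 120 - 40 = 80.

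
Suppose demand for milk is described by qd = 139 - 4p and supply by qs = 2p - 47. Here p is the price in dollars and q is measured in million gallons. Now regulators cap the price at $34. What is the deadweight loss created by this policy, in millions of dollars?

Equilibrium: 139 - 4p = 2p - 47, so 186 = 6p and p* = 31, q* = 15.
The ceiling of 34 is above the equilibrium price 31, so it is not binding; the market clears at p* = 31, q* = 15.
Since the control does not bind, no trades are prevented and deadweight loss is zero.

0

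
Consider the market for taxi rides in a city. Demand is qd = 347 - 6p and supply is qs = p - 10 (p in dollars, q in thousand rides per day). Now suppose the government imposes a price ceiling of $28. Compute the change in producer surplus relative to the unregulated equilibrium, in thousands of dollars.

Setting quantity demanded equal to quantity supplied, 347 - 6p = p - 10, gives p* = 51 and q* = 41.
Since 28 < 51, the ceiling is binding.
At p = 28: qd = 347 - 6·28 = 179 and qs = 28 - 10 = 18.
Producer surplus without the control is ½ · (51 - 10) · 41 = 840.5.
With the ceiling, producers sell 18 units at 28, so PS = ½ · (28 - 10) · 18 = 162.
Change in producer surplus = 162 - 840.5 = -678.5.

-678.5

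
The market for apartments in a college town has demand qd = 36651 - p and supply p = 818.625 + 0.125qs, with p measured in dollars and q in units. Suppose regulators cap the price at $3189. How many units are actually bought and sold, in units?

18963

Rearranging supply gives qs = 8p - 6549. Equilibrium: 36651 - p = 8p - 6549, so 43200 = 9p and p* = 4800, q* = 31851.
The ceiling of 3189 is below the equilibrium price 4800, so it binds.
At p = 3189: qd = 36651 - 3189 = 33462 and qs = 8·3189 - 6549 = 18963.
The quantity actually transacted is the short side, supply: 18963.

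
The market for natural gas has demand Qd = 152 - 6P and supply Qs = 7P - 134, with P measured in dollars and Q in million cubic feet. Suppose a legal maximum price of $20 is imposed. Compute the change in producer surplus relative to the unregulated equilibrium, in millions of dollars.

Equilibrium: 152 - 6P = 7P - 134, so 286 = 13P and P* = 22, Q* = 20.
Since 20 < 22, the ceiling is binding.
At P = 20: Qd = 152 - 6·20 = 32 and Qs = 7·20 - 134 = 6.
Producer surplus without the control is ½ · (22 - 134/7) · 20 = 200/7.
With the ceiling, producers sell 6 units at 20, so PS = ½ · (20 - 134/7) · 6 = 18/7.
Change in producer surplus = 18/7 - 200/7 = -26.

-26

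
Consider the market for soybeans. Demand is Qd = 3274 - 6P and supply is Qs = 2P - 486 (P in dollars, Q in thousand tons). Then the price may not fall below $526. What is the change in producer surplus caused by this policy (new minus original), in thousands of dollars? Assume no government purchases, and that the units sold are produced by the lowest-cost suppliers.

-21616

Setting quantity demanded equal to quantity supplied, 3274 - 6P = 2P - 486, gives P* = 470 and Q* = 454.
The floor of 526 is above the equilibrium price 470, so it binds.
At P = 526: Qd = 3274 - 6·526 = 118 and Qs = 2·526 - 486 = 566.
Producer surplus without the control is ½ · (470 - 243) · 454 = 51529.
With the floor, 118 units are sold at 526. The supply price at Q = 118 is 302, so PS = ½ · [(526 - 243) + (526 - 302)] · 118 = 29913.
Change in producer surplus = 29913 - 51529 = -21616.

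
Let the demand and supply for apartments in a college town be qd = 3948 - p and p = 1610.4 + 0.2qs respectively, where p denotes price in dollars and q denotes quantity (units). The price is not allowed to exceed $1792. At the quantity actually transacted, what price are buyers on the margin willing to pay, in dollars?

3040

Rearranging supply gives qs = 5p - 8052. In a free market, 3948 - p = 5p - 8052 gives the equilibrium p* = 2000, q* = 1948.
The ceiling of 1792 is below the equilibrium price 2000, so it binds.
At p = 1792: qd = 3948 - 1792 = 2156 and qs = 5·1792 - 8052 = 908.
Only 908 units reach the market. On the demand curve, the marginal buyer's willingness to pay at q = 908 is (3948 - 908) = 3040.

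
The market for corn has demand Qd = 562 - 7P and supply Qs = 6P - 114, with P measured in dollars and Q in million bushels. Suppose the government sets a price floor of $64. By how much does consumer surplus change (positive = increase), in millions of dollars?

Without the control the market clears where 562 - 7P = 6P - 114, i.e. P* = 52 and Q* = 198.
Because the floor (64) lies above the market-clearing price, it is binding.
At P = 64: Qd = 562 - 7·64 = 114 and Qs = 6·64 - 114 = 270.
Consumer surplus without the control is ½ · (562/7 - 52) · 198 = 19602/7.
With the floor, consumers buy 114 units at 64, so CS = ½ · (562/7 - 64) · 114 = 6498/7.
Change in consumer surplus = 6498/7 - 19602/7 = -1872.

-1872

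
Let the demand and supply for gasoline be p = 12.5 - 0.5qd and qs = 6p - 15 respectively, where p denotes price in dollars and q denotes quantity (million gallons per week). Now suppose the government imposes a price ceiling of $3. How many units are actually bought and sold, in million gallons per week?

3

Rearranging demand gives qd = 25 - 2p. In a free market, 25 - 2p = 6p - 15 gives the equilibrium p* = 5, q* = 15.
The ceiling of 3 is below the equilibrium price 5, so it binds.
At p = 3: qd = 25 - 2·3 = 19 and qs = 6·3 - 15 = 3.
The quantity actually transacted is the short side, supply: 3.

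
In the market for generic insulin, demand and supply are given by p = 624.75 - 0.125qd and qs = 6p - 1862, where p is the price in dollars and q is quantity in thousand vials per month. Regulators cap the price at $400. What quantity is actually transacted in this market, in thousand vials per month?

538

Rearranging demand gives qd = 4998 - 8p. In a free market, 4998 - 8p = 6p - 1862 gives the equilibrium p* = 490, q* = 1078.
Because the ceiling (400) lies below the market-clearing price, it is binding.
At p = 400: qd = 4998 - 8·400 = 1798 and qs = 6·400 - 1862 = 538.
The quantity actually transacted is the short side, supply: 538.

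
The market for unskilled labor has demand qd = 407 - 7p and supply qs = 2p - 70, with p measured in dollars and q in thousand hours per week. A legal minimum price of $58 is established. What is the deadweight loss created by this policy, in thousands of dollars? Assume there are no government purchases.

Without the control the market clears where 407 - 7p = 2p - 70, i.e. p* = 53 and q* = 36.
The floor of 58 is above the equilibrium price 53, so it binds.
At p = 58: qd = 407 - 7·58 = 1 and qs = 2·58 - 70 = 46.
Quantity traded falls to 1. At q = 1 the demand price is (407 - 1)/7 = 58 and the supply price is (70 + 1)/2 = 35.5.
Deadweight loss = ½ · (58 - 35.5) · (36 - 1) = ½ · 22.5 · 35 = 393.75.

393.75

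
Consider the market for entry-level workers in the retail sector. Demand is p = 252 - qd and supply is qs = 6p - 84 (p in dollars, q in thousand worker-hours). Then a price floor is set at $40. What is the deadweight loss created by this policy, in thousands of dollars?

0

Rearranging demand gives qd = 252 - p. Equilibrium: 252 - p = 6p - 84, so 336 = 7p and p* = 48, q* = 204.
Since 40 is below p* = 48, the floor does not bind and the free-market outcome prevails.
Since the control does not bind, no trades are prevented and deadweight loss is zero.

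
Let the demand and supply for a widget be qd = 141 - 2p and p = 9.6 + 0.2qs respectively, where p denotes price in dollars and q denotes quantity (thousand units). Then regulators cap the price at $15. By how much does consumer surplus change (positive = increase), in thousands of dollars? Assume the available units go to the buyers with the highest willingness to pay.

-576

Rearranging supply gives qs = 5p - 48. Equilibrium: 141 - 2p = 5p - 48, so 189 = 7p and p* = 27, q* = 87.
The ceiling of 15 is below the equilibrium price 27, so it binds.
At p = 15: qd = 141 - 2·15 = 111 and qs = 5·15 - 48 = 27.
Consumer surplus without the control is ½ · (70.5 - 27) · 87 = 1892.25.
With the ceiling, 27 units are sold at 15 (assume they go to the highest-value buyers). The demand price at q = 27 is 57, so CS = ½ · [(70.5 - 15) + (57 - 15)] · 27 = 1316.25.
Change in consumer surplus = 1316.25 - 1892.25 = -576.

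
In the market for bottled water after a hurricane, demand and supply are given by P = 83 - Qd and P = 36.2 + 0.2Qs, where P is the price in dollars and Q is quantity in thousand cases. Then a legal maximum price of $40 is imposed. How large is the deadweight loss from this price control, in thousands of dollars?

240

Rearranging demand gives Qd = 83 - P; rearranging supply gives Qs = 5P - 181. Without the control the market clears where 83 - P = 5P - 181, i.e. P* = 44 and Q* = 39.
Because the ceiling (40) lies below the market-clearing price, it is binding.
At P = 40: Qd = 83 - 40 = 43 and Qs = 5·40 - 181 = 19.
Quantity traded falls to 19. At Q = 19 the demand price is 83 - 19 = 64 and the supply price is (181 + 19)/5 = 40.
Deadweight loss = ½ · (64 - 40) · (39 - 19) = ½ · 24 · 20 = 240.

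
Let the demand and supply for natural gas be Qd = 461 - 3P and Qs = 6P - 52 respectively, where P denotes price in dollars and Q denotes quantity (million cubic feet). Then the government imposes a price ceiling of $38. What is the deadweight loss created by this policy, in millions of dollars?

Setting quantity demanded equal to quantity supplied, 461 - 3P = 6P - 52, gives P* = 57 and Q* = 290.
Because the ceiling (38) lies below the market-clearing price, it is binding.
At P = 38: Qd = 461 - 3·38 = 347 and Qs = 6·38 - 52 = 176.
Quantity traded falls to 176. At Q = 176 the demand price is (461 - 176)/3 = 95 and the supply price is (52 + 176)/6 = 38.
Deadweight loss = ½ · (95 - 38) · (290 - 176) = ½ · 57 · 114 = 3249.

3249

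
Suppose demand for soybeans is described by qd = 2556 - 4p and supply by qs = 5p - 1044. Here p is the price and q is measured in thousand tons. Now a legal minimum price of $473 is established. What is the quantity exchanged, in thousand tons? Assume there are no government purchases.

664

In a free market, 2556 - 4p = 5p - 1044 gives the equilibrium p* = 400, q* = 956.
The floor of 473 is above the equilibrium price 400, so it binds.
At p = 473: qd = 2556 - 4·473 = 664 and qs = 5·473 - 1044 = 1321.
The quantity actually transacted is the short side, demand: 664.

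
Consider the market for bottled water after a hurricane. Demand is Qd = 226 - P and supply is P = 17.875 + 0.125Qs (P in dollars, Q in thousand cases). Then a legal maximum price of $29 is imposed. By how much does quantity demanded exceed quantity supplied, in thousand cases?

108

Rearranging supply gives Qs = 8P - 143. Setting quantity demanded equal to quantity supplied, 226 - P = 8P - 143, gives P* = 41 and Q* = 185.
Since 29 < 41, the ceiling is binding.
At P = 29: Qd = 226 - 29 = 197 and Qs = 8·29 - 143 = 89.
Shortage = Qd - Qs = 197 - 89 = 108.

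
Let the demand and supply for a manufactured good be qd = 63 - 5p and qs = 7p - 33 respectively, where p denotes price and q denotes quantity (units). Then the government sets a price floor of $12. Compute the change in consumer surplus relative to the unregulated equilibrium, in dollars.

Without the control the market clears where 63 - 5p = 7p - 33, i.e. p* = 8 and q* = 23.
Because the floor (12) lies above the market-clearing price, it is binding.
At p = 12: qd = 63 - 5·12 = 3 and qs = 7·12 - 33 = 51.
Consumer surplus without the control is ½ · (12.6 - 8) · 23 = 52.9.
With the floor, consumers buy 3 units at 12, so CS = ½ · (12.6 - 12) · 3 = 0.9.
Change in consumer surplus = 0.9 - 52.9 = -52.

-52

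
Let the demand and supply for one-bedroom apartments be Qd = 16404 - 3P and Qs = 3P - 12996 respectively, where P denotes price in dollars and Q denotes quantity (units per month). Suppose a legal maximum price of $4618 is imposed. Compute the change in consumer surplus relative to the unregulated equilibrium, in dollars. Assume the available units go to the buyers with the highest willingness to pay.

122670

Setting quantity demanded equal to quantity supplied, 16404 - 3P = 3P - 12996, gives P* = 4900 and Q* = 1704.
Since 4618 < 4900, the ceiling is binding.
At P = 4618: Qd = 16404 - 3·4618 = 2550 and Qs = 3·4618 - 12996 = 858.
Consumer surplus without the control is ½ · (5468 - 4900) · 1704 = 483936.
With the ceiling, 858 units are sold at 4618 (assume they go to the highest-value buyers). The demand price at Q = 858 is 5182, so CS = ½ · [(5468 - 4618) + (5182 - 4618)] · 858 = 606606.
Change in consumer surplus = 606606 - 483936 = 122670.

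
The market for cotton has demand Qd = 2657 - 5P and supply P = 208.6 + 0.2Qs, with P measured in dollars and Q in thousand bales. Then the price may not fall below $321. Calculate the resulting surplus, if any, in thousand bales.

Rearranging supply gives Qs = 5P - 1043. Equilibrium: 2657 - 5P = 5P - 1043, so 3700 = 10P and P* = 370, Q* = 807.
The floor of 321 is below the equilibrium price 370, so it is not binding; the market clears at P* = 370, Q* = 807.
Since the control does not bind, there is no surplus.

0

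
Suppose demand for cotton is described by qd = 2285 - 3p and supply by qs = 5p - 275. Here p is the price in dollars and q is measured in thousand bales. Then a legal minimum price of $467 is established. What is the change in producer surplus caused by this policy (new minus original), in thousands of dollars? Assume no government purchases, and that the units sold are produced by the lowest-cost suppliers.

110499.9

In a free market, 2285 - 3p = 5p - 275 gives the equilibrium p* = 320, q* = 1325.
Since 467 > 320, the floor is binding.
At p = 467: qd = 2285 - 3·467 = 884 and qs = 5·467 - 275 = 2060.
Producer surplus without the control is ½ · (320 - 55) · 1325 = 175562.5.
With the floor, 884 units are sold at 467. The supply price at q = 884 is 231.8, so PS = ½ · [(467 - 55) + (467 - 231.8)] · 884 = 286062.4.
Change in producer surplus = 286062.4 - 175562.5 = 110499.9.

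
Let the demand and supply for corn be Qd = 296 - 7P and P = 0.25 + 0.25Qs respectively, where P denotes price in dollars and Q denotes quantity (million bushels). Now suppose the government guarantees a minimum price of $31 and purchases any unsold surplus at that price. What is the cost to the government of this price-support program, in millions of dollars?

1364

Rearranging supply gives Qs = 4P - 1. Without the control the market clears where 296 - 7P = 4P - 1, i.e. P* = 27 and Q* = 107.
Because the floor (31) lies above the market-clearing price, it is binding.
At P = 31: Qd = 296 - 7·31 = 79 and Qs = 4·31 - 1 = 123.
Surplus = Qs - Qd = 44.
Government expenditure = surplus × support price = 44 × 31 = 1364.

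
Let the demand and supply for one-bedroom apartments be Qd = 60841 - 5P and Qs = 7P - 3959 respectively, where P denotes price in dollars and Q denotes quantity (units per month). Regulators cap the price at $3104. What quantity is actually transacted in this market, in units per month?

17769

In a free market, 60841 - 5P = 7P - 3959 gives the equilibrium P* = 5400, Q* = 33841.
Since 3104 < 5400, the ceiling is binding.
At P = 3104: Qd = 60841 - 5·3104 = 45321 and Qs = 7·3104 - 3959 = 17769.
The quantity actually transacted is the short side, supply: 17769.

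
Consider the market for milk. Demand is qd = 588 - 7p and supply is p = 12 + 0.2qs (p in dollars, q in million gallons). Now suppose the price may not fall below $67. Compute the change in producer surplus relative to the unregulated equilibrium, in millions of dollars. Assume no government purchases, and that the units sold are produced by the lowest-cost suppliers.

718.9

Rearranging supply gives qs = 5p - 60. Without the control the market clears where 588 - 7p = 5p - 60, i.e. p* = 54 and q* = 210.
Because the floor (67) lies above the market-clearing price, it is binding.
At p = 67: qd = 588 - 7·67 = 119 and qs = 5·67 - 60 = 275.
Producer surplus without the control is ½ · (54 - 12) · 210 = 4410.
With the floor, 119 units are sold at 67. The supply price at q = 119 is 35.8, so PS = ½ · [(67 - 12) + (67 - 35.8)] · 119 = 5128.9.
Change in producer surplus = 5128.9 - 4410 = 718.9.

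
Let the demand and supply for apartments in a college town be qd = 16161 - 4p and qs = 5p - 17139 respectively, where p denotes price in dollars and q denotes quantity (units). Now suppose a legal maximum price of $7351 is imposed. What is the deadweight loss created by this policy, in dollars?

Without the control the market clears where 16161 - 4p = 5p - 17139, i.e. p* = 3700 and q* = 1361.
Since 7351 is above p* = 3700, the ceiling does not bind and the free-market outcome prevails.
Since the control does not bind, no trades are prevented and deadweight loss is zero.

0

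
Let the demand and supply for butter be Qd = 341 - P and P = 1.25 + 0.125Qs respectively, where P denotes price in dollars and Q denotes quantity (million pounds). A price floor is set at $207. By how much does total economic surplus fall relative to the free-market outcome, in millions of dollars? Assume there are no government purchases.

Rearranging supply gives Qs = 8P - 10. In a free market, 341 - P = 8P - 10 gives the equilibrium P* = 39, Q* = 302.
Because the floor (207) lies above the market-clearing price, it is binding.
At P = 207: Qd = 341 - 207 = 134 and Qs = 8·207 - 10 = 1646.
Quantity traded falls to 134. At Q = 134 the demand price is 341 - 134 = 207 and the supply price is (10 + 134)/8 = 18.
Deadweight loss = ½ · (207 - 18) · (302 - 134) = ½ · 189 · 168 = 15876.

15876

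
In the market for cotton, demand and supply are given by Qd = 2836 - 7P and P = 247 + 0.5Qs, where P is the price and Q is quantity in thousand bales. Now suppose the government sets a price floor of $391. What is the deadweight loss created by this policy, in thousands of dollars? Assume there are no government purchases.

Rearranging supply gives Qs = 2P - 494. Setting quantity demanded equal to quantity supplied, 2836 - 7P = 2P - 494, gives P* = 370 and Q* = 246.
Since 391 > 370, the floor is binding.
At P = 391: Qd = 2836 - 7·391 = 99 and Qs = 2·391 - 494 = 288.
Quantity traded falls to 99. At Q = 99 the demand price is (2836 - 99)/7 = 391 and the supply price is (494 + 99)/2 = 296.5.
Deadweight loss = ½ · (391 - 296.5) · (246 - 99) = ½ · 94.5 · 147 = 6945.75.

6945.75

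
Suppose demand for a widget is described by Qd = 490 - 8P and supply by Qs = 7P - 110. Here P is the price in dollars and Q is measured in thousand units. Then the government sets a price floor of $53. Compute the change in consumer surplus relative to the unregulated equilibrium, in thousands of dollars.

Setting quantity demanded equal to quantity supplied, 490 - 8P = 7P - 110, gives P* = 40 and Q* = 170.
Since 53 > 40, the floor is binding.
At P = 53: Qd = 490 - 8·53 = 66 and Qs = 7·53 - 110 = 261.
Consumer surplus without the control is ½ · (61.25 - 40) · 170 = 1806.25.
With the floor, consumers buy 66 units at 53, so CS = ½ · (61.25 - 53) · 66 = 272.25.
Change in consumer surplus = 272.25 - 1806.25 = -1534.

-1534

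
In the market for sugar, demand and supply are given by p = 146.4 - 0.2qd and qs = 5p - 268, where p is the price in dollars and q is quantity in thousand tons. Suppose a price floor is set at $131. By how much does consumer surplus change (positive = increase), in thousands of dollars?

-4789.5

Rearranging demand gives qd = 732 - 5p. Setting quantity demanded equal to quantity supplied, 732 - 5p = 5p - 268, gives p* = 100 and q* = 232.
Because the floor (131) lies above the market-clearing price, it is binding.
At p = 131: qd = 732 - 5·131 = 77 and qs = 5·131 - 268 = 387.
Consumer surplus without the control is ½ · (146.4 - 100) · 232 = 5382.4.
With the floor, consumers buy 77 units at 131, so CS = ½ · (146.4 - 131) · 77 = 592.9.
Change in consumer surplus = 592.9 - 5382.4 = -4789.5.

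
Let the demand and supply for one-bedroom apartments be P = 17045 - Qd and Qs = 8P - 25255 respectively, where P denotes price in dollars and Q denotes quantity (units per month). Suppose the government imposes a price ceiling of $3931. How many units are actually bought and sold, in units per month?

6193

Rearranging demand gives Qd = 17045 - P. Setting quantity demanded equal to quantity supplied, 17045 - P = 8P - 25255, gives P* = 4700 and Q* = 12345.
The ceiling of 3931 is below the equilibrium price 4700, so it binds.
At P = 3931: Qd = 17045 - 3931 = 13114 and Qs = 8·3931 - 25255 = 6193.
The quantity actually transacted is the short side, supply: 6193.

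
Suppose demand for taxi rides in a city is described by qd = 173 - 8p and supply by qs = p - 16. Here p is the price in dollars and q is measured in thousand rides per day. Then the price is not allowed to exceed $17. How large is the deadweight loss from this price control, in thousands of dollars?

Without the control the market clears where 173 - 8p = p - 16, i.e. p* = 21 and q* = 5.
The ceiling of 17 is below the equilibrium price 21, so it binds.
At p = 17: qd = 173 - 8·17 = 37 and qs = 17 - 16 = 1.
Quantity traded falls to 1. At q = 1 the demand price is (173 - 1)/8 = 21.5 and the supply price is 16 + 1 = 17.
Deadweight loss = ½ · (21.5 - 17) · (5 - 1) = ½ · 4.5 · 4 = 9.

9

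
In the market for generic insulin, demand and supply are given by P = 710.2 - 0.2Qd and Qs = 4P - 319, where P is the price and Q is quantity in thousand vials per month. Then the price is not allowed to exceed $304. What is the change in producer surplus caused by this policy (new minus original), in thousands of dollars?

-144774

Rearranging demand gives Qd = 3551 - 5P. In a free market, 3551 - 5P = 4P - 319 gives the equilibrium P* = 430, Q* = 1401.
The ceiling of 304 is below the equilibrium price 430, so it binds.
At P = 304: Qd = 3551 - 5·304 = 2031 and Qs = 4·304 - 319 = 897.
Producer surplus without the control is ½ · (430 - 79.75) · 1401 = 245350.125.
With the ceiling, producers sell 897 units at 304, so PS = ½ · (304 - 79.75) · 897 = 100576.125.
Change in producer surplus = 100576.125 - 245350.125 = -144774.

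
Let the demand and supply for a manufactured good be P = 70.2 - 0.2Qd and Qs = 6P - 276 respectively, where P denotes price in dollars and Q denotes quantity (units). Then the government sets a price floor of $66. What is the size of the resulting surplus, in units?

Rearranging demand gives Qd = 351 - 5P. Setting quantity demanded equal to quantity supplied, 351 - 5P = 6P - 276, gives P* = 57 and Q* = 66.
Since 66 > 57, the floor is binding.
At P = 66: Qd = 351 - 5·66 = 21 and Qs = 6·66 - 276 = 120.
Surplus = Qs - Qd = 120 - 21 = 99.

99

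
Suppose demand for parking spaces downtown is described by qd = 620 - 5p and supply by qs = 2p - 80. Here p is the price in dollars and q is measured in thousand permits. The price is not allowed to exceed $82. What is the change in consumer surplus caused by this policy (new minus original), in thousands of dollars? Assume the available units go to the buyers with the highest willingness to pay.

Equilibrium: 620 - 5p = 2p - 80, so 700 = 7p and p* = 100, q* = 120.
Because the ceiling (82) lies below the market-clearing price, it is binding.
At p = 82: qd = 620 - 5·82 = 210 and qs = 2·82 - 80 = 84.
Consumer surplus without the control is ½ · (124 - 100) · 120 = 1440.
With the ceiling, 84 units are sold at 82 (assume they go to the highest-value buyers). The demand price at q = 84 is 107.2, so CS = ½ · [(124 - 82) + (107.2 - 82)] · 84 = 2822.4.
Change in consumer surplus = 2822.4 - 1440 = 1382.4.

1382.4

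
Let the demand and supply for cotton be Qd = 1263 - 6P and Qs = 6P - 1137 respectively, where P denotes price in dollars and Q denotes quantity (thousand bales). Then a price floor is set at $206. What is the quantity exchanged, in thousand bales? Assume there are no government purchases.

27

Equilibrium: 1263 - 6P = 6P - 1137, so 2400 = 12P and P* = 200, Q* = 63.
Because the floor (206) lies above the market-clearing price, it is binding.
At P = 206: Qd = 1263 - 6·206 = 27 and Qs = 6·206 - 1137 = 99.
The quantity actually transacted is the short side, demand: 27.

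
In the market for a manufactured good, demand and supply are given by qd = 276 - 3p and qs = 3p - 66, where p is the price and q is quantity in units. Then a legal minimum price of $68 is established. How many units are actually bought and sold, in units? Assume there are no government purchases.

72

In a free market, 276 - 3p = 3p - 66 gives the equilibrium p* = 57, q* = 105.
Since 68 > 57, the floor is binding.
At p = 68: qd = 276 - 3·68 = 72 and qs = 3·68 - 66 = 138.
The quantity actually transacted is the short side, demand: 72.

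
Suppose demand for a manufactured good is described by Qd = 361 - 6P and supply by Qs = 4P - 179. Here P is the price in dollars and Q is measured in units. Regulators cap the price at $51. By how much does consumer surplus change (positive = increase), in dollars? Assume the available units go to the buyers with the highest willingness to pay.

63

Equilibrium: 361 - 6P = 4P - 179, so 540 = 10P and P* = 54, Q* = 37.
The ceiling of 51 is below the equilibrium price 54, so it binds.
At P = 51: Qd = 361 - 6·51 = 55 and Qs = 4·51 - 179 = 25.
Consumer surplus without the control is ½ · (361/6 - 54) · 37 = 1369/12.
With the ceiling, 25 units are sold at 51 (assume they go to the highest-value buyers). The demand price at Q = 25 is 56, so CS = ½ · [(361/6 - 51) + (56 - 51)] · 25 = 2125/12.
Change in consumer surplus = 2125/12 - 1369/12 = 63.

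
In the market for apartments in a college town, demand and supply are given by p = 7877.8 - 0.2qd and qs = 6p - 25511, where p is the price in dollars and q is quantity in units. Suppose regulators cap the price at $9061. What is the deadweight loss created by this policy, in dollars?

Rearranging demand gives qd = 39389 - 5p. In a free market, 39389 - 5p = 6p - 25511 gives the equilibrium p* = 5900, q* = 9889.
The ceiling of 9061 is above the equilibrium price 5900, so it is not binding; the market clears at p* = 5900, q* = 9889.
Since the control does not bind, no trades are prevented and deadweight loss is zero.

0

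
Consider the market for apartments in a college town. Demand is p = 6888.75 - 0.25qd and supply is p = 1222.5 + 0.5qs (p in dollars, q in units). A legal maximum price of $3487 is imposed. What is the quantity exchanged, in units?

Rearranging demand gives qd = 27555 - 4p; rearranging supply gives qs = 2p - 2445. Equilibrium: 27555 - 4p = 2p - 2445, so 30000 = 6p and p* = 5000, q* = 7555.
The ceiling of 3487 is below the equilibrium price 5000, so it binds.
At p = 3487: qd = 27555 - 4·3487 = 13607 and qs = 2·3487 - 2445 = 4529.
The quantity actually transacted is the short side, supply: 4529.

4529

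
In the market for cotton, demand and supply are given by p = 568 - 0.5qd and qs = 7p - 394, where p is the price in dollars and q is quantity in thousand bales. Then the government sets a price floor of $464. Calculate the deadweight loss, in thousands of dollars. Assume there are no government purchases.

111132

Rearranging demand gives qd = 1136 - 2p. Equilibrium: 1136 - 2p = 7p - 394, so 1530 = 9p and p* = 170, q* = 796.
Since 464 > 170, the floor is binding.
At p = 464: qd = 1136 - 2·464 = 208 and qs = 7·464 - 394 = 2854.
Quantity traded falls to 208. At q = 208 the demand price is (1136 - 208)/2 = 464 and the supply price is (394 + 208)/7 = 86.
Deadweight loss = ½ · (464 - 86) · (796 - 208) = ½ · 378 · 588 = 111132.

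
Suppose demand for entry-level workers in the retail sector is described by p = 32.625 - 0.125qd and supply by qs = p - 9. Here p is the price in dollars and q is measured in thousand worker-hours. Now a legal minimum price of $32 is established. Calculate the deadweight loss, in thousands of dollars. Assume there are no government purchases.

Rearranging demand gives qd = 261 - 8p. Setting quantity demanded equal to quantity supplied, 261 - 8p = p - 9, gives p* = 30 and q* = 21.
Since 32 > 30, the floor is binding.
At p = 32: qd = 261 - 8·32 = 5 and qs = 32 - 9 = 23.
Quantity traded falls to 5. At q = 5 the demand price is (261 - 5)/8 = 32 and the supply price is 9 + 5 = 14.
Deadweight loss = ½ · (32 - 14) · (21 - 5) = ½ · 18 · 16 = 144.

144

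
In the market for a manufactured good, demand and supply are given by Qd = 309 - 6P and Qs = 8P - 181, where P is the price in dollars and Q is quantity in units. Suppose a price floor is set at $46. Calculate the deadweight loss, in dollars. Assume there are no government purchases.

Equilibrium: 309 - 6P = 8P - 181, so 490 = 14P and P* = 35, Q* = 99.
The floor of 46 is above the equilibrium price 35, so it binds.
At P = 46: Qd = 309 - 6·46 = 33 and Qs = 8·46 - 181 = 187.
Quantity traded falls to 33. At Q = 33 the demand price is (309 - 33)/6 = 46 and the supply price is (181 + 33)/8 = 26.75.
Deadweight loss = ½ · (46 - 26.75) · (99 - 33) = ½ · 19.25 · 66 = 635.25.

635.25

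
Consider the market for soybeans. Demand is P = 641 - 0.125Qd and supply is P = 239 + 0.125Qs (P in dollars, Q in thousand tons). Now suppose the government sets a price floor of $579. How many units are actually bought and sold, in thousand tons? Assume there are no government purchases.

Rearranging demand gives Qd = 5128 - 8P; rearranging supply gives Qs = 8P - 1912. Without the control the market clears where 5128 - 8P = 8P - 1912, i.e. P* = 440 and Q* = 1608.
Since 579 > 440, the floor is binding.
At P = 579: Qd = 5128 - 8·579 = 496 and Qs = 8·579 - 1912 = 2720.
The quantity actually transacted is the short side, demand: 496.

496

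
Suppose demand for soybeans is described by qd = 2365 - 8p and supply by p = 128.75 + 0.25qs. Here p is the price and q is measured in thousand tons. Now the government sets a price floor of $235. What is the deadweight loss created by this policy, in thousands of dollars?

0

Rearranging supply gives qs = 4p - 515. Without the control the market clears where 2365 - 8p = 4p - 515, i.e. p* = 240 and q* = 445.
Since 235 is below p* = 240, the floor does not bind and the free-market outcome prevails.
Since the control does not bind, no trades are prevented and deadweight loss is zero.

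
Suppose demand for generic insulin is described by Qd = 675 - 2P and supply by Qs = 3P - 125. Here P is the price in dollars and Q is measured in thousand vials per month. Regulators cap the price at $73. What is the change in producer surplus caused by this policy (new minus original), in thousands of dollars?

-19531.5

Without the control the market clears where 675 - 2P = 3P - 125, i.e. P* = 160 and Q* = 355.
Since 73 < 160, the ceiling is binding.
At P = 73: Qd = 675 - 2·73 = 529 and Qs = 3·73 - 125 = 94.
Producer surplus without the control is ½ · (160 - 125/3) · 355 = 126025/6.
With the ceiling, producers sell 94 units at 73, so PS = ½ · (73 - 125/3) · 94 = 4418/3.
Change in producer surplus = 4418/3 - 126025/6 = -19531.5.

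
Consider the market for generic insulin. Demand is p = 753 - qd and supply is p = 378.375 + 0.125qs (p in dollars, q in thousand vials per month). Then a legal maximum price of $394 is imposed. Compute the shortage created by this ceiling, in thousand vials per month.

Rearranging demand gives qd = 753 - p; rearranging supply gives qs = 8p - 3027. Without the control the market clears where 753 - p = 8p - 3027, i.e. p* = 420 and q* = 333.
Since 394 < 420, the ceiling is binding.
At p = 394: qd = 753 - 394 = 359 and qs = 8·394 - 3027 = 125.
Shortage = qd - qs = 359 - 125 = 234.

234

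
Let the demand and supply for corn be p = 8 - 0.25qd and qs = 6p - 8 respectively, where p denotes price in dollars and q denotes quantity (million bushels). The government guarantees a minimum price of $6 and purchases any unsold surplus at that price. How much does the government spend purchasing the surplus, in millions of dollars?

120

Rearranging demand gives qd = 32 - 4p. Equilibrium: 32 - 4p = 6p - 8, so 40 = 10p and p* = 4, q* = 16.
Since 6 > 4, the floor is binding.
At p = 6: qd = 32 - 4·6 = 8 and qs = 6·6 - 8 = 28.
Surplus = qs - qd = 20.
Government expenditure = surplus × support price = 20 × 6 = 120.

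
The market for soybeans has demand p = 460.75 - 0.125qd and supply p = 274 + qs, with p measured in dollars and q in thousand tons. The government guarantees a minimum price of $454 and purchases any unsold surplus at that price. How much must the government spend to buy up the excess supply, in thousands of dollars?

57204

Rearranging demand gives qd = 3686 - 8p; rearranging supply gives qs = p - 274. Equilibrium: 3686 - 8p = p - 274, so 3960 = 9p and p* = 440, q* = 166.
Because the floor (454) lies above the market-clearing price, it is binding.
At p = 454: qd = 3686 - 8·454 = 54 and qs = 454 - 274 = 180.
Surplus = qs - qd = 126.
Government expenditure = surplus × support price = 126 × 454 = 57204.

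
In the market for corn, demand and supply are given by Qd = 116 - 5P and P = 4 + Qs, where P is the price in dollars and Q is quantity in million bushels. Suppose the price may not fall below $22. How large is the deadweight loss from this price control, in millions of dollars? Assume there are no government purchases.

60

Rearranging supply gives Qs = P - 4. Without the control the market clears where 116 - 5P = P - 4, i.e. P* = 20 and Q* = 16.
Because the floor (22) lies above the market-clearing price, it is binding.
At P = 22: Qd = 116 - 5·22 = 6 and Qs = 22 - 4 = 18.
Quantity traded falls to 6. At Q = 6 the demand price is (116 - 6)/5 = 22 and the supply price is 4 + 6 = 10.
Deadweight loss = ½ · (22 - 10) · (16 - 6) = ½ · 12 · 10 = 60.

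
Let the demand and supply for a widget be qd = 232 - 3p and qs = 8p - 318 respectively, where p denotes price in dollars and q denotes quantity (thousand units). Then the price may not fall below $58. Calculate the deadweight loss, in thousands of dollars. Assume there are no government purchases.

In a free market, 232 - 3p = 8p - 318 gives the equilibrium p* = 50, q* = 82.
Because the floor (58) lies above the market-clearing price, it is binding.
At p = 58: qd = 232 - 3·58 = 58 and qs = 8·58 - 318 = 146.
Quantity traded falls to 58. At q = 58 the demand price is (232 - 58)/3 = 58 and the supply price is (318 + 58)/8 = 47.
Deadweight loss = ½ · (58 - 47) · (82 - 58) = ½ · 11 · 24 = 132.

132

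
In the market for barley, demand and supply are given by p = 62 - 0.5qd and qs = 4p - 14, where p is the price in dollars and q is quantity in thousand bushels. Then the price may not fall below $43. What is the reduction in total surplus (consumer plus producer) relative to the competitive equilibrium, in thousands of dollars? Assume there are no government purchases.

Rearranging demand gives qd = 124 - 2p. Setting quantity demanded equal to quantity supplied, 124 - 2p = 4p - 14, gives p* = 23 and q* = 78.
Because the floor (43) lies above the market-clearing price, it is binding.
At p = 43: qd = 124 - 2·43 = 38 and qs = 4·43 - 14 = 158.
Quantity traded falls to 38. At q = 38 the demand price is (124 - 38)/2 = 43 and the supply price is (14 + 38)/4 = 13.
Deadweight loss = ½ · (43 - 13) · (78 - 38) = ½ · 30 · 40 = 600.

600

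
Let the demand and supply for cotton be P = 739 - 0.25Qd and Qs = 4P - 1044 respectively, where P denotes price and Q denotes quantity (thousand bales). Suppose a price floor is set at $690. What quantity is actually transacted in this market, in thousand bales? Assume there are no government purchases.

196

Rearranging demand gives Qd = 2956 - 4P. In a free market, 2956 - 4P = 4P - 1044 gives the equilibrium P* = 500, Q* = 956.
The floor of 690 is above the equilibrium price 500, so it binds.
At P = 690: Qd = 2956 - 4·690 = 196 and Qs = 4·690 - 1044 = 1716.
The quantity actually transacted is the short side, demand: 196.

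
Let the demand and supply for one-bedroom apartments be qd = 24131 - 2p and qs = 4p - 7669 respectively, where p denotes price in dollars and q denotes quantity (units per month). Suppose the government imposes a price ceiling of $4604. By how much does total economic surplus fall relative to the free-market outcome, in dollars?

2906496

In a free market, 24131 - 2p = 4p - 7669 gives the equilibrium p* = 5300, q* = 13531.
Since 4604 < 5300, the ceiling is binding.
At p = 4604: qd = 24131 - 2·4604 = 14923 and qs = 4·4604 - 7669 = 10747.
Quantity traded falls to 10747. At q = 10747 the demand price is (24131 - 10747)/2 = 6692 and the supply price is (7669 + 10747)/4 = 4604.
Deadweight loss = ½ · (6692 - 4604) · (13531 - 10747) = ½ · 2088 · 2784 = 2906496.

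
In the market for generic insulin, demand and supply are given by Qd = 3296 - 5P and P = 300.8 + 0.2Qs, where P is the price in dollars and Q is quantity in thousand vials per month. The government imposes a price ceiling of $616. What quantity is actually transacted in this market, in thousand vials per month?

896

Rearranging supply gives Qs = 5P - 1504. In a free market, 3296 - 5P = 5P - 1504 gives the equilibrium P* = 480, Q* = 896.
Since 616 is above P* = 480, the ceiling does not bind and the free-market outcome prevails.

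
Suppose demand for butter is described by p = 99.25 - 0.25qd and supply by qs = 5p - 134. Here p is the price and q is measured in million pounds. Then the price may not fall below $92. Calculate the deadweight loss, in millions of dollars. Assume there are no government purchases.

Rearranging demand gives qd = 397 - 4p. Without the control the market clears where 397 - 4p = 5p - 134, i.e. p* = 59 and q* = 161.
Since 92 > 59, the floor is binding.
At p = 92: qd = 397 - 4·92 = 29 and qs = 5·92 - 134 = 326.
Quantity traded falls to 29. At q = 29 the demand price is (397 - 29)/4 = 92 and the supply price is (134 + 29)/5 = 32.6.
Deadweight loss = ½ · (92 - 32.6) · (161 - 29) = ½ · 59.4 · 132 = 3920.4.

3920.4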